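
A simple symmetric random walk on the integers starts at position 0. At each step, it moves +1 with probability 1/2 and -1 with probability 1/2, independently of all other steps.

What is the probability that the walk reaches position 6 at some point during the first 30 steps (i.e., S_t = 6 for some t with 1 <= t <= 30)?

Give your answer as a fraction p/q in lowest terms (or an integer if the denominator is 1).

Answer: 301766029/1073741824

Derivation:
Count via complement. Let g(t,s) = #length-t paths at position s with S_1..S_t all ≠ 6.
g(t,s) = g(t-1,s-1) + g(t-1,s+1) for s ≠ 6; g(t,6) = 0.
t=0: g(0,0)=1
t=1: g(1,-1)=1 g(1,1)=1
t=2: g(2,-2)=1 g(2,0)=2 g(2,2)=1
t=3: g(3,-3)=1 g(3,-1)=3 g(3,1)=3 g(3,3)=1
t=4: g(4,-4)=1 g(4,-2)=4 g(4,0)=6 g(4,2)=4 g(4,4)=1
t=5: g(5,-5)=1 g(5,-3)=5 g(5,-1)=10 g(5,1)=10 g(5,3)=5 g(5,5)=1
t=6: g(6,-6)=1 g(6,-4)=6 g(6,-2)=15 g(6,0)=20 g(6,2)=15 g(6,4)=6
t=7: g(7,-7)=1 g(7,-5)=7 g(7,-3)=21 g(7,-1)=35 g(7,1)=35 g(7,3)=21 g(7,5)=6
t=8: g(8,-8)=1 g(8,-6)=8 g(8,-4)=28 g(8,-2)=56 g(8,0)=70 g(8,2)=56 g(8,4)=27
t=9: g(9,-9)=1 g(9,-7)=9 g(9,-5)=36 g(9,-3)=84 g(9,-1)=126 g(9,1)=126 g(9,3)=83 g(9,5)=27
t=10: g(10,-10)=1 g(10,-8)=10 g(10,-6)=45 g(10,-4)=120 g(10,-2)=210 g(10,0)=252 g(10,2)=209 g(10,4)=110
t=11: g(11,-11)=1 g(11,-9)=11 g(11,-7)=55 g(11,-5)=165 g(11,-3)=330 g(11,-1)=462 g(11,1)=461 g(11,3)=319 g(11,5)=110
t=12: g(12,-12)=1 g(12,-10)=12 g(12,-8)=66 g(12,-6)=220 g(12,-4)=495 g(12,-2)=792 g(12,0)=923 g(12,2)=780 g(12,4)=429
t=13: g(13,-13)=1 g(13,-11)=13 g(13,-9)=78 g(13,-7)=286 g(13,-5)=715 g(13,-3)=1287 g(13,-1)=1715 g(13,1)=1703 g(13,3)=1209 g(13,5)=429
t=14: g(14,-14)=1 g(14,-12)=14 g(14,-10)=91 g(14,-8)=364 g(14,-6)=1001 g(14,-4)=2002 g(14,-2)=3002 g(14,0)=3418 g(14,2)=2912 g(14,4)=1638
t=15: g(15,-15)=1 g(15,-13)=15 g(15,-11)=105 g(15,-9)=455 g(15,-7)=1365 g(15,-5)=3003 g(15,-3)=5004 g(15,-1)=6420 g(15,1)=6330 g(15,3)=4550 g(15,5)=1638
t=16: g(16,-16)=1 g(16,-14)=16 g(16,-12)=120 g(16,-10)=560 g(16,-8)=1820 g(16,-6)=4368 g(16,-4)=8007 g(16,-2)=11424 g(16,0)=12750 g(16,2)=10880 g(16,4)=6188
t=17: g(17,-17)=1 g(17,-15)=17 g(17,-13)=136 g(17,-11)=680 g(17,-9)=2380 g(17,-7)=6188 g(17,-5)=12375 g(17,-3)=19431 g(17,-1)=24174 g(17,1)=23630 g(17,3)=17068 g(17,5)=6188
t=18: g(18,-18)=1 g(18,-16)=18 g(18,-14)=153 g(18,-12)=816 g(18,-10)=3060 g(18,-8)=8568 g(18,-6)=18563 g(18,-4)=31806 g(18,-2)=43605 g(18,0)=47804 g(18,2)=40698 g(18,4)=23256
t=19: g(19,-19)=1 g(19,-17)=19 g(19,-15)=171 g(19,-13)=969 g(19,-11)=3876 g(19,-9)=11628 g(19,-7)=27131 g(19,-5)=50369 g(19,-3)=75411 g(19,-1)=91409 g(19,1)=88502 g(19,3)=63954 g(19,5)=23256
t=20: g(20,-20)=1 g(20,-18)=20 g(20,-16)=190 g(20,-14)=1140 g(20,-12)=4845 g(20,-10)=15504 g(20,-8)=38759 g(20,-6)=77500 g(20,-4)=125780 g(20,-2)=166820 g(20,0)=179911 g(20,2)=152456 g(20,4)=87210
t=21: g(21,-21)=1 g(21,-19)=21 g(21,-17)=210 g(21,-15)=1330 g(21,-13)=5985 g(21,-11)=20349 g(21,-9)=54263 g(21,-7)=116259 g(21,-5)=203280 g(21,-3)=292600 g(21,-1)=346731 g(21,1)=332367 g(21,3)=239666 g(21,5)=87210
t=22: g(22,-22)=1 g(22,-20)=22 g(22,-18)=231 g(22,-16)=1540 g(22,-14)=7315 g(22,-12)=26334 g(22,-10)=74612 g(22,-8)=170522 g(22,-6)=319539 g(22,-4)=495880 g(22,-2)=639331 g(22,0)=679098 g(22,2)=572033 g(22,4)=326876
t=23: g(23,-23)=1 g(23,-21)=23 g(23,-19)=253 g(23,-17)=1771 g(23,-15)=8855 g(23,-13)=33649 g(23,-11)=100946 g(23,-9)=245134 g(23,-7)=490061 g(23,-5)=815419 g(23,-3)=1135211 g(23,-1)=1318429 g(23,1)=1251131 g(23,3)=898909 g(23,5)=326876
t=24: g(24,-24)=1 g(24,-22)=24 g(24,-20)=276 g(24,-18)=2024 g(24,-16)=10626 g(24,-14)=42504 g(24,-12)=134595 g(24,-10)=346080 g(24,-8)=735195 g(24,-6)=1305480 g(24,-4)=1950630 g(24,-2)=2453640 g(24,0)=2569560 g(24,2)=2150040 g(24,4)=1225785
t=25: g(25,-25)=1 g(25,-23)=25 g(25,-21)=300 g(25,-19)=2300 g(25,-17)=12650 g(25,-15)=53130 g(25,-13)=177099 g(25,-11)=480675 g(25,-9)=1081275 g(25,-7)=2040675 g(25,-5)=3256110 g(25,-3)=4404270 g(25,-1)=5023200 g(25,1)=4719600 g(25,3)=3375825 g(25,5)=1225785
t=26: g(26,-26)=1 g(26,-24)=26 g(26,-22)=325 g(26,-20)=2600 g(26,-18)=14950 g(26,-16)=65780 g(26,-14)=230229 g(26,-12)=657774 g(26,-10)=1561950 g(26,-8)=3121950 g(26,-6)=5296785 g(26,-4)=7660380 g(26,-2)=9427470 g(26,0)=9742800 g(26,2)=8095425 g(26,4)=4601610
t=27: g(27,-27)=1 g(27,-25)=27 g(27,-23)=351 g(27,-21)=2925 g(27,-19)=17550 g(27,-17)=80730 g(27,-15)=296009 g(27,-13)=888003 g(27,-11)=2219724 g(27,-9)=4683900 g(27,-7)=8418735 g(27,-5)=12957165 g(27,-3)=17087850 g(27,-1)=19170270 g(27,1)=17838225 g(27,3)=12697035 g(27,5)=4601610
t=28: g(28,-28)=1 g(28,-26)=28 g(28,-24)=378 g(28,-22)=3276 g(28,-20)=20475 g(28,-18)=98280 g(28,-16)=376739 g(28,-14)=1184012 g(28,-12)=3107727 g(28,-10)=6903624 g(28,-8)=13102635 g(28,-6)=21375900 g(28,-4)=30045015 g(28,-2)=36258120 g(28,0)=37008495 g(28,2)=30535260 g(28,4)=17298645
t=29: g(29,-29)=1 g(29,-27)=29 g(29,-25)=406 g(29,-23)=3654 g(29,-21)=23751 g(29,-19)=118755 g(29,-17)=475019 g(29,-15)=1560751 g(29,-13)=4291739 g(29,-11)=10011351 g(29,-9)=20006259 g(29,-7)=34478535 g(29,-5)=51420915 g(29,-3)=66303135 g(29,-1)=73266615 g(29,1)=67543755 g(29,3)=47833905 g(29,5)=17298645
t=30: g(30,-30)=1 g(30,-28)=30 g(30,-26)=435 g(30,-24)=4060 g(30,-22)=27405 g(30,-20)=142506 g(30,-18)=593774 g(30,-16)=2035770 g(30,-14)=5852490 g(30,-12)=14303090 g(30,-10)=30017610 g(30,-8)=54484794 g(30,-6)=85899450 g(30,-4)=117724050 g(30,-2)=139569750 g(30,0)=140810370 g(30,2)=115377660 g(30,4)=65132550
Paths never hitting 6: Σ_s g(30,s) = 771975795
Paths hitting 6: 2^30 - 771975795 = 301766029
P = 301766029/1073741824 = 301766029/1073741824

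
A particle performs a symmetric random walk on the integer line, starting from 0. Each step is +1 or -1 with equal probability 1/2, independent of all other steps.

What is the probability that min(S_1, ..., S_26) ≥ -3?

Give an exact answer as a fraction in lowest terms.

Answer: 2340135/4194304

Derivation:
Let f(t,s) = #length-t paths at position s with S_1..S_t all ≥ -3.
f(t,s) = f(t-1,s-1) + f(t-1,s+1) for s ≥ -3; f(t,s) = 0 for s < -3.
t=0: f(0,0)=1
t=1: f(1,-1)=1 f(1,1)=1
t=2: f(2,-2)=1 f(2,0)=2 f(2,2)=1
t=3: f(3,-3)=1 f(3,-1)=3 f(3,1)=3 f(3,3)=1
t=4: f(4,-2)=4 f(4,0)=6 f(4,2)=4 f(4,4)=1
t=5: f(5,-3)=4 f(5,-1)=10 f(5,1)=10 f(5,3)=5 f(5,5)=1
t=6: f(6,-2)=14 f(6,0)=20 f(6,2)=15 f(6,4)=6 f(6,6)=1
t=7: f(7,-3)=14 f(7,-1)=34 f(7,1)=35 f(7,3)=21 f(7,5)=7 f(7,7)=1
t=8: f(8,-2)=48 f(8,0)=69 f(8,2)=56 f(8,4)=28 f(8,6)=8 f(8,8)=1
t=9: f(9,-3)=48 f(9,-1)=117 f(9,1)=125 f(9,3)=84 f(9,5)=36 f(9,7)=9 f(9,9)=1
t=10: f(10,-2)=165 f(10,0)=242 f(10,2)=209 f(10,4)=120 f(10,6)=45 f(10,8)=10 f(10,10)=1
t=11: f(11,-3)=165 f(11,-1)=407 f(11,1)=451 f(11,3)=329 f(11,5)=165 f(11,7)=55 f(11,9)=11 f(11,11)=1
t=12: f(12,-2)=572 f(12,0)=858 f(12,2)=780 f(12,4)=494 f(12,6)=220 f(12,8)=66 f(12,10)=12 f(12,12)=1
t=13: f(13,-3)=572 f(13,-1)=1430 f(13,1)=1638 f(13,3)=1274 f(13,5)=714 f(13,7)=286 f(13,9)=78 f(13,11)=13 f(13,13)=1
t=14: f(14,-2)=2002 f(14,0)=3068 f(14,2)=2912 f(14,4)=1988 f(14,6)=1000 f(14,8)=364 f(14,10)=91 f(14,12)=14 f(14,14)=1
t=15: f(15,-3)=2002 f(15,-1)=5070 f(15,1)=5980 f(15,3)=4900 f(15,5)=2988 f(15,7)=1364 f(15,9)=455 f(15,11)=105 f(15,13)=15 f(15,15)=1
t=16: f(16,-2)=7072 f(16,0)=11050 f(16,2)=10880 f(16,4)=7888 f(16,6)=4352 f(16,8)=1819 f(16,10)=560 f(16,12)=120 f(16,14)=16 f(16,16)=1
t=17: f(17,-3)=7072 f(17,-1)=18122 f(17,1)=21930 f(17,3)=18768 f(17,5)=12240 f(17,7)=6171 f(17,9)=2379 f(17,11)=680 f(17,13)=136 f(17,15)=17 f(17,17)=1
t=18: f(18,-2)=25194 f(18,0)=40052 f(18,2)=40698 f(18,4)=31008 f(18,6)=18411 f(18,8)=8550 f(18,10)=3059 f(18,12)=816 f(18,14)=153 f(18,16)=18 f(18,18)=1
t=19: f(19,-3)=25194 f(19,-1)=65246 f(19,1)=80750 f(19,3)=71706 f(19,5)=49419 f(19,7)=26961 f(19,9)=11609 f(19,11)=3875 f(19,13)=969 f(19,15)=171 f(19,17)=19 f(19,19)=1
t=20: f(20,-2)=90440 f(20,0)=145996 f(20,2)=152456 f(20,4)=121125 f(20,6)=76380 f(20,8)=38570 f(20,10)=15484 f(20,12)=4844 f(20,14)=1140 f(20,16)=190 f(20,18)=20 f(20,20)=1
t=21: f(21,-3)=90440 f(21,-1)=236436 f(21,1)=298452 f(21,3)=273581 f(21,5)=197505 f(21,7)=114950 f(21,9)=54054 f(21,11)=20328 f(21,13)=5984 f(21,15)=1330 f(21,17)=210 f(21,19)=21 f(21,21)=1
t=22: f(22,-2)=326876 f(22,0)=534888 f(22,2)=572033 f(22,4)=471086 f(22,6)=312455 f(22,8)=169004 f(22,10)=74382 f(22,12)=26312 f(22,14)=7314 f(22,16)=1540 f(22,18)=231 f(22,20)=22 f(22,22)=1
t=23: f(23,-3)=326876 f(23,-1)=861764 f(23,1)=1106921 f(23,3)=1043119 f(23,5)=783541 f(23,7)=481459 f(23,9)=243386 f(23,11)=100694 f(23,13)=33626 f(23,15)=8854 f(23,17)=1771 f(23,19)=253 f(23,21)=23 f(23,23)=1
t=24: f(24,-2)=1188640 f(24,0)=1968685 f(24,2)=2150040 f(24,4)=1826660 f(24,6)=1265000 f(24,8)=724845 f(24,10)=344080 f(24,12)=134320 f(24,14)=42480 f(24,16)=10625 f(24,18)=2024 f(24,20)=276 f(24,22)=24 f(24,24)=1
t=25: f(25,-3)=1188640 f(25,-1)=3157325 f(25,1)=4118725 f(25,3)=3976700 f(25,5)=3091660 f(25,7)=1989845 f(25,9)=1068925 f(25,11)=478400 f(25,13)=176800 f(25,15)=53105 f(25,17)=12649 f(25,19)=2300 f(25,21)=300 f(25,23)=25 f(25,25)=1
t=26: f(26,-2)=4345965 f(26,0)=7276050 f(26,2)=8095425 f(26,4)=7068360 f(26,6)=5081505 f(26,8)=3058770 f(26,10)=1547325 f(26,12)=655200 f(26,14)=229905 f(26,16)=65754 f(26,18)=14949 f(26,20)=2600 f(26,22)=325 f(26,24)=26 f(26,26)=1
Σ_s f(26,s) = 37442160
P = 37442160/67108864 = 2340135/4194304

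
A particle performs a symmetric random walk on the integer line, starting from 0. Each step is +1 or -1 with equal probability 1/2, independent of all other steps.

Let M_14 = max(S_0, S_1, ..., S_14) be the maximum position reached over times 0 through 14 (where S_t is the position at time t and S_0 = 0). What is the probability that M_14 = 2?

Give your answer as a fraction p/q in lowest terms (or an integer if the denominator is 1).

Answer: 3003/16384

Derivation:
Let M_14 = max(S_0,...,S_14). Use the reflection principle: for j ≥ 1, #{paths with M_14 ≥ j} = #{S_14 ≥ j} + #{S_14 ≥ j+1}.
By reflection, #{M_14 ≥ 2} = #{S_14 ≥ 2} + #{S_14 ≥ 3} = 6476 + 3473 = 9949.
#{M_14 ≥ 3} = #{S_14 ≥ 3} + #{S_14 ≥ 4} = 3473 + 3473 = 6946.
#{M_14 = 2} = 9949 - 6946 = 3003.
P(M_14 = 2) = 3003/16384 = 3003/16384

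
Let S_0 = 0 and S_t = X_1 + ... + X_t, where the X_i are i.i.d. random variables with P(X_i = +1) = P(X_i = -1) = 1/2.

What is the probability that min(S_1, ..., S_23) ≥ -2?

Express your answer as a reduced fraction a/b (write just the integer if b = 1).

Let f(t,s) = #length-t paths at position s with S_1..S_t all ≥ -2.
f(t,s) = f(t-1,s-1) + f(t-1,s+1) for s ≥ -2; f(t,s) = 0 for s < -2.
t=0: f(0,0)=1
t=1: f(1,-1)=1 f(1,1)=1
t=2: f(2,-2)=1 f(2,0)=2 f(2,2)=1
t=3: f(3,-1)=3 f(3,1)=3 f(3,3)=1
t=4: f(4,-2)=3 f(4,0)=6 f(4,2)=4 f(4,4)=1
t=5: f(5,-1)=9 f(5,1)=10 f(5,3)=5 f(5,5)=1
t=6: f(6,-2)=9 f(6,0)=19 f(6,2)=15 f(6,4)=6 f(6,6)=1
t=7: f(7,-1)=28 f(7,1)=34 f(7,3)=21 f(7,5)=7 f(7,7)=1
t=8: f(8,-2)=28 f(8,0)=62 f(8,2)=55 f(8,4)=28 f(8,6)=8 f(8,8)=1
t=9: f(9,-1)=90 f(9,1)=117 f(9,3)=83 f(9,5)=36 f(9,7)=9 f(9,9)=1
t=10: f(10,-2)=90 f(10,0)=207 f(10,2)=200 f(10,4)=119 f(10,6)=45 f(10,8)=10 f(10,10)=1
t=11: f(11,-1)=297 f(11,1)=407 f(11,3)=319 f(11,5)=164 f(11,7)=55 f(11,9)=11 f(11,11)=1
t=12: f(12,-2)=297 f(12,0)=704 f(12,2)=726 f(12,4)=483 f(12,6)=219 f(12,8)=66 f(12,10)=12 f(12,12)=1
t=13: f(13,-1)=1001 f(13,1)=1430 f(13,3)=1209 f(13,5)=702 f(13,7)=285 f(13,9)=78 f(13,11)=13 f(13,13)=1
t=14: f(14,-2)=1001 f(14,0)=2431 f(14,2)=2639 f(14,4)=1911 f(14,6)=987 f(14,8)=363 f(14,10)=91 f(14,12)=14 f(14,14)=1
t=15: f(15,-1)=3432 f(15,1)=5070 f(15,3)=4550 f(15,5)=2898 f(15,7)=1350 f(15,9)=454 f(15,11)=105 f(15,13)=15 f(15,15)=1
t=16: f(16,-2)=3432 f(16,0)=8502 f(16,2)=9620 f(16,4)=7448 f(16,6)=4248 f(16,8)=1804 f(16,10)=559 f(16,12)=120 f(16,14)=16 f(16,16)=1
t=17: f(17,-1)=11934 f(17,1)=18122 f(17,3)=17068 f(17,5)=11696 f(17,7)=6052 f(17,9)=2363 f(17,11)=679 f(17,13)=136 f(17,15)=17 f(17,17)=1
t=18: f(18,-2)=11934 f(18,0)=30056 f(18,2)=35190 f(18,4)=28764 f(18,6)=17748 f(18,8)=8415 f(18,10)=3042 f(18,12)=815 f(18,14)=153 f(18,16)=18 f(18,18)=1
t=19: f(19,-1)=41990 f(19,1)=65246 f(19,3)=63954 f(19,5)=46512 f(19,7)=26163 f(19,9)=11457 f(19,11)=3857 f(19,13)=968 f(19,15)=171 f(19,17)=19 f(19,19)=1
t=20: f(20,-2)=41990 f(20,0)=107236 f(20,2)=129200 f(20,4)=110466 f(20,6)=72675 f(20,8)=37620 f(20,10)=15314 f(20,12)=4825 f(20,14)=1139 f(20,16)=190 f(20,18)=20 f(20,20)=1
t=21: f(21,-1)=149226 f(21,1)=236436 f(21,3)=239666 f(21,5)=183141 f(21,7)=110295 f(21,9)=52934 f(21,11)=20139 f(21,13)=5964 f(21,15)=1329 f(21,17)=210 f(21,19)=21 f(21,21)=1
t=22: f(22,-2)=149226 f(22,0)=385662 f(22,2)=476102 f(22,4)=422807 f(22,6)=293436 f(22,8)=163229 f(22,10)=73073 f(22,12)=26103 f(22,14)=7293 f(22,16)=1539 f(22,18)=231 f(22,20)=22 f(22,22)=1
t=23: f(23,-1)=534888 f(23,1)=861764 f(23,3)=898909 f(23,5)=716243 f(23,7)=456665 f(23,9)=236302 f(23,11)=99176 f(23,13)=33396 f(23,15)=8832 f(23,17)=1770 f(23,19)=253 f(23,21)=23 f(23,23)=1
Σ_s f(23,s) = 3848222
P = 3848222/8388608 = 1924111/4194304

Answer: 1924111/4194304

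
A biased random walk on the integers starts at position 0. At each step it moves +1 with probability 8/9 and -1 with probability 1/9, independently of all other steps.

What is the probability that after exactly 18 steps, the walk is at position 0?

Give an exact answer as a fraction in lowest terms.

Answer: 6525665935360/150094635296999121

Derivation:
To be at 0 after 18 steps: need exactly 9 steps of +1 and 9 of -1.
Number of such sequences: C(18,9) = 48620
Each has probability (8/9)^9 · (1/9)^9 = 134217728/150094635296999121
P = 48620 · 134217728/150094635296999121 = 6525665935360/150094635296999121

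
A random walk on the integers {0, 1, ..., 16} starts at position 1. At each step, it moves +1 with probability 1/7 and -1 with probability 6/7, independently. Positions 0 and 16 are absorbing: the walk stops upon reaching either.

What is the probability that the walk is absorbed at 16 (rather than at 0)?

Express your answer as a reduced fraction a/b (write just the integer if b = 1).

Biased walk: p = 1/7, q = 6/7, r = q/p = 6
Gambler's ruin: P(hit 16 before 0 | start at 1) = (1 - r^a)/(1 - r^N)
r^1 = 6; r^16 = 2821109907456
P = (1 - 6) / (1 - 2821109907456) = -5 / -2821109907455 = 1/564221981491

Answer: 1/564221981491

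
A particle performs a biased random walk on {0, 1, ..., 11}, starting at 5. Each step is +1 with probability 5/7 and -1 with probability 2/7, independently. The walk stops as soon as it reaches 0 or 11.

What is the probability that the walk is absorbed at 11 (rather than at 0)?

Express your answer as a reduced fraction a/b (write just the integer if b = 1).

Answer: 16109375/16275359

Derivation:
Biased walk: p = 5/7, q = 2/7, r = q/p = 2/5
Gambler's ruin: P(hit 11 before 0 | start at 5) = (1 - r^a)/(1 - r^N)
r^5 = 32/3125; r^11 = 2048/48828125
P = (1 - 32/3125) / (1 - 2048/48828125) = 3093/3125 / 48826077/48828125 = 16109375/16275359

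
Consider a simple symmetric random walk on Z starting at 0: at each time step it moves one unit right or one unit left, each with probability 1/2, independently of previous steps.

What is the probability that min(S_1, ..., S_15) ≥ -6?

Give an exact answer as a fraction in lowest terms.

Answer: 30251/32768

Derivation:
Let f(t,s) = #length-t paths at position s with S_1..S_t all ≥ -6.
f(t,s) = f(t-1,s-1) + f(t-1,s+1) for s ≥ -6; f(t,s) = 0 for s < -6.
t=0: f(0,0)=1
t=1: f(1,-1)=1 f(1,1)=1
t=2: f(2,-2)=1 f(2,0)=2 f(2,2)=1
t=3: f(3,-3)=1 f(3,-1)=3 f(3,1)=3 f(3,3)=1
t=4: f(4,-4)=1 f(4,-2)=4 f(4,0)=6 f(4,2)=4 f(4,4)=1
t=5: f(5,-5)=1 f(5,-3)=5 f(5,-1)=10 f(5,1)=10 f(5,3)=5 f(5,5)=1
t=6: f(6,-6)=1 f(6,-4)=6 f(6,-2)=15 f(6,0)=20 f(6,2)=15 f(6,4)=6 f(6,6)=1
t=7: f(7,-5)=7 f(7,-3)=21 f(7,-1)=35 f(7,1)=35 f(7,3)=21 f(7,5)=7 f(7,7)=1
t=8: f(8,-6)=7 f(8,-4)=28 f(8,-2)=56 f(8,0)=70 f(8,2)=56 f(8,4)=28 f(8,6)=8 f(8,8)=1
t=9: f(9,-5)=35 f(9,-3)=84 f(9,-1)=126 f(9,1)=126 f(9,3)=84 f(9,5)=36 f(9,7)=9 f(9,9)=1
t=10: f(10,-6)=35 f(10,-4)=119 f(10,-2)=210 f(10,0)=252 f(10,2)=210 f(10,4)=120 f(10,6)=45 f(10,8)=10 f(10,10)=1
t=11: f(11,-5)=154 f(11,-3)=329 f(11,-1)=462 f(11,1)=462 f(11,3)=330 f(11,5)=165 f(11,7)=55 f(11,9)=11 f(11,11)=1
t=12: f(12,-6)=154 f(12,-4)=483 f(12,-2)=791 f(12,0)=924 f(12,2)=792 f(12,4)=495 f(12,6)=220 f(12,8)=66 f(12,10)=12 f(12,12)=1
t=13: f(13,-5)=637 f(13,-3)=1274 f(13,-1)=1715 f(13,1)=1716 f(13,3)=1287 f(13,5)=715 f(13,7)=286 f(13,9)=78 f(13,11)=13 f(13,13)=1
t=14: f(14,-6)=637 f(14,-4)=1911 f(14,-2)=2989 f(14,0)=3431 f(14,2)=3003 f(14,4)=2002 f(14,6)=1001 f(14,8)=364 f(14,10)=91 f(14,12)=14 f(14,14)=1
t=15: f(15,-5)=2548 f(15,-3)=4900 f(15,-1)=6420 f(15,1)=6434 f(15,3)=5005 f(15,5)=3003 f(15,7)=1365 f(15,9)=455 f(15,11)=105 f(15,13)=15 f(15,15)=1
Σ_s f(15,s) = 30251
P = 30251/32768 = 30251/32768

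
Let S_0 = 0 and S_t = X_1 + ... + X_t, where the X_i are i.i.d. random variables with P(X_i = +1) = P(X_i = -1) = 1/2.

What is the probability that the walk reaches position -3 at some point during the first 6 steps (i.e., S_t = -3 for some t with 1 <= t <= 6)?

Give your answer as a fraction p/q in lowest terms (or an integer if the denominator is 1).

Count via complement. Let g(t,s) = #length-t paths at position s with S_1..S_t all ≠ -3.
g(t,s) = g(t-1,s-1) + g(t-1,s+1) for s ≠ -3; g(t,-3) = 0.
t=0: g(0,0)=1
t=1: g(1,-1)=1 g(1,1)=1
t=2: g(2,-2)=1 g(2,0)=2 g(2,2)=1
t=3: g(3,-1)=3 g(3,1)=3 g(3,3)=1
t=4: g(4,-2)=3 g(4,0)=6 g(4,2)=4 g(4,4)=1
t=5: g(5,-1)=9 g(5,1)=10 g(5,3)=5 g(5,5)=1
t=6: g(6,-2)=9 g(6,0)=19 g(6,2)=15 g(6,4)=6 g(6,6)=1
Paths never hitting -3: Σ_s g(6,s) = 50
Paths hitting -3: 2^6 - 50 = 14
P = 14/64 = 7/32

Answer: 7/32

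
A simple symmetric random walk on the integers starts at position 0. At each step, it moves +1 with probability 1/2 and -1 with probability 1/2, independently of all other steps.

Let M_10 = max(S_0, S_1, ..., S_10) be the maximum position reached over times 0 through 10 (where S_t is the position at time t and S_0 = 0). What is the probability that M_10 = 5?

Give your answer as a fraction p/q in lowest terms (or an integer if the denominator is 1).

Answer: 45/1024

Derivation:
Let M_10 = max(S_0,...,S_10). Use the reflection principle: for j ≥ 1, #{paths with M_10 ≥ j} = #{S_10 ≥ j} + #{S_10 ≥ j+1}.
By reflection, #{M_10 ≥ 5} = #{S_10 ≥ 5} + #{S_10 ≥ 6} = 56 + 56 = 112.
#{M_10 ≥ 6} = #{S_10 ≥ 6} + #{S_10 ≥ 7} = 56 + 11 = 67.
#{M_10 = 5} = 112 - 67 = 45.
P(M_10 = 5) = 45/1024 = 45/1024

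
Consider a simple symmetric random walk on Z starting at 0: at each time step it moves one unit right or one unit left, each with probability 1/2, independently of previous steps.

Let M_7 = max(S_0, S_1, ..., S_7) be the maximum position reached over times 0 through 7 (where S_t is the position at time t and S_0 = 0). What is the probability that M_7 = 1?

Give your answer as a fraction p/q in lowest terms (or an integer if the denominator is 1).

Let M_7 = max(S_0,...,S_7). Use the reflection principle: for j ≥ 1, #{paths with M_7 ≥ j} = #{S_7 ≥ j} + #{S_7 ≥ j+1}.
By reflection, #{M_7 ≥ 1} = #{S_7 ≥ 1} + #{S_7 ≥ 2} = 64 + 29 = 93.
#{M_7 ≥ 2} = #{S_7 ≥ 2} + #{S_7 ≥ 3} = 29 + 29 = 58.
#{M_7 = 1} = 93 - 58 = 35.
P(M_7 = 1) = 35/128 = 35/128

Answer: 35/128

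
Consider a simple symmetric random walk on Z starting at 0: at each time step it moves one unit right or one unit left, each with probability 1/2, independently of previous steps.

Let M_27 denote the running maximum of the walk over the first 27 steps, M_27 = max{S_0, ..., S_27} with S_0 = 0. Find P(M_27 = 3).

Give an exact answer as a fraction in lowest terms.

Answer: 4345965/33554432

Derivation:
Let M_27 = max(S_0,...,S_27). Use the reflection principle: for j ≥ 1, #{paths with M_27 ≥ j} = #{S_27 ≥ j} + #{S_27 ≥ j+1}.
By reflection, #{M_27 ≥ 3} = #{S_27 ≥ 3} + #{S_27 ≥ 4} = 47050564 + 29666704 = 76717268.
#{M_27 ≥ 4} = #{S_27 ≥ 4} + #{S_27 ≥ 5} = 29666704 + 29666704 = 59333408.
#{M_27 = 3} = 76717268 - 59333408 = 17383860.
P(M_27 = 3) = 17383860/134217728 = 4345965/33554432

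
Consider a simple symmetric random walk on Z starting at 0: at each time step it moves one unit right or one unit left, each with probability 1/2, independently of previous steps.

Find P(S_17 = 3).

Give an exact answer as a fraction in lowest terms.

To reach position 3 after 17 steps: need 10 steps of +1 and 7 of -1.
Favorable paths: C(17,10) = 19448
Total paths: 2^17 = 131072
P = 19448/131072 = 2431/16384

Answer: 2431/16384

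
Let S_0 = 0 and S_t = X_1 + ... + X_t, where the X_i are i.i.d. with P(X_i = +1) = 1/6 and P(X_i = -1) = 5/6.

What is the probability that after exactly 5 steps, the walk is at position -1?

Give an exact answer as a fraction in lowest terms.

Answer: 625/3888

Derivation:
To reach position -1 after 5 steps: need 2 steps of +1 and 3 steps of -1.
Number of such sequences: C(5,2) = 10
Each has probability (1/6)^2 · (5/6)^3 = 125/7776
P = 10 · 125/7776 = 625/3888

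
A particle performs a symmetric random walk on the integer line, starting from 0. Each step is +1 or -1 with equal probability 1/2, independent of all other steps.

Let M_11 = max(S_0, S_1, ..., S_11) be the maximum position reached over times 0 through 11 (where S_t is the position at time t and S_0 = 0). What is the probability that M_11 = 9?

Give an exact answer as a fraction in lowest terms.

Answer: 11/2048

Derivation:
Let M_11 = max(S_0,...,S_11). Use the reflection principle: for j ≥ 1, #{paths with M_11 ≥ j} = #{S_11 ≥ j} + #{S_11 ≥ j+1}.
By reflection, #{M_11 ≥ 9} = #{S_11 ≥ 9} + #{S_11 ≥ 10} = 12 + 1 = 13.
#{M_11 ≥ 10} = #{S_11 ≥ 10} + #{S_11 ≥ 11} = 1 + 1 = 2.
#{M_11 = 9} = 13 - 2 = 11.
P(M_11 = 9) = 11/2048 = 11/2048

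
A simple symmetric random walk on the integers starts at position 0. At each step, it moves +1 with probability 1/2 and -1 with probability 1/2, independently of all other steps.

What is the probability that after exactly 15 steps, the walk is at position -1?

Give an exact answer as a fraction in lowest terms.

Answer: 6435/32768

Derivation:
To reach position -1 after 15 steps: need 7 steps of +1 and 8 of -1.
Favorable paths: C(15,7) = 6435
Total paths: 2^15 = 32768
P = 6435/32768 = 6435/32768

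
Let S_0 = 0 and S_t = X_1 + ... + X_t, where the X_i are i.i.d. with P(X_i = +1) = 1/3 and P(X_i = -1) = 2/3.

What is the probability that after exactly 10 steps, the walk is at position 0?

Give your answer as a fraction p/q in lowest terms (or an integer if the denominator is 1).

To be at 0 after 10 steps: need exactly 5 steps of +1 and 5 of -1.
Number of such sequences: C(10,5) = 252
Each has probability (1/3)^5 · (2/3)^5 = 32/59049
P = 252 · 32/59049 = 896/6561

Answer: 896/6561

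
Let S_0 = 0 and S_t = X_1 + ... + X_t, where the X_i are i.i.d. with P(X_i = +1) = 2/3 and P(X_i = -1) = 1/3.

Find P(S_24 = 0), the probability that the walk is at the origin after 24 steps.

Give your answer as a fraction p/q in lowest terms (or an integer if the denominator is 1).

Answer: 11076222976/282429536481

Derivation:
To be at 0 after 24 steps: need exactly 12 steps of +1 and 12 of -1.
Number of such sequences: C(24,12) = 2704156
Each has probability (2/3)^12 · (1/3)^12 = 4096/282429536481
P = 2704156 · 4096/282429536481 = 11076222976/282429536481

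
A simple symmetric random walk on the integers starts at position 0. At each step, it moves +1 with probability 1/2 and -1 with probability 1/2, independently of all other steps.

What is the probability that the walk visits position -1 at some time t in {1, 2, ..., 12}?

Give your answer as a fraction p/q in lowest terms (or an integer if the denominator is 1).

Count via complement. Let g(t,s) = #length-t paths at position s with S_1..S_t all ≠ -1.
g(t,s) = g(t-1,s-1) + g(t-1,s+1) for s ≠ -1; g(t,-1) = 0.
t=0: g(0,0)=1
t=1: g(1,1)=1
t=2: g(2,0)=1 g(2,2)=1
t=3: g(3,1)=2 g(3,3)=1
t=4: g(4,0)=2 g(4,2)=3 g(4,4)=1
t=5: g(5,1)=5 g(5,3)=4 g(5,5)=1
t=6: g(6,0)=5 g(6,2)=9 g(6,4)=5 g(6,6)=1
t=7: g(7,1)=14 g(7,3)=14 g(7,5)=6 g(7,7)=1
t=8: g(8,0)=14 g(8,2)=28 g(8,4)=20 g(8,6)=7 g(8,8)=1
t=9: g(9,1)=42 g(9,3)=48 g(9,5)=27 g(9,7)=8 g(9,9)=1
t=10: g(10,0)=42 g(10,2)=90 g(10,4)=75 g(10,6)=35 g(10,8)=9 g(10,10)=1
t=11: g(11,1)=132 g(11,3)=165 g(11,5)=110 g(11,7)=44 g(11,9)=10 g(11,11)=1
t=12: g(12,0)=132 g(12,2)=297 g(12,4)=275 g(12,6)=154 g(12,8)=54 g(12,10)=11 g(12,12)=1
Paths never hitting -1: Σ_s g(12,s) = 924
Paths hitting -1: 2^12 - 924 = 3172
P = 3172/4096 = 793/1024

Answer: 793/1024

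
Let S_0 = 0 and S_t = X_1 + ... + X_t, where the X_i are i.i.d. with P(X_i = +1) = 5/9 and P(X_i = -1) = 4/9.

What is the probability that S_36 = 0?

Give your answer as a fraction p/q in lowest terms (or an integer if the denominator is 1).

Answer: 792997422694400000000000000000000/7509466514979724803946715958257547

Derivation:
To be at 0 after 36 steps: need exactly 18 steps of +1 and 18 of -1.
Number of such sequences: C(36,18) = 9075135300
Each has probability (5/9)^18 · (4/9)^18 = 262144000000000000000000/22528399544939174411840147874772641
P = 9075135300 · 262144000000000000000000/22528399544939174411840147874772641 = 792997422694400000000000000000000/7509466514979724803946715958257547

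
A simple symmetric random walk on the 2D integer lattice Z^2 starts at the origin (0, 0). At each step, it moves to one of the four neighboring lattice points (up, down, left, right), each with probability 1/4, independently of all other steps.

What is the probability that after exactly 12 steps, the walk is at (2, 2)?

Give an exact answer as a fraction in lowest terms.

Answer: 114345/4194304

Derivation:
Let h be the number of horizontal steps (so 12-h are vertical). To end at (2,2) need (h+2)/2 right-steps and ((12-h)+2)/2 up-steps.
Sum over h with 2 ≤ h ≤ 10, h ≡ 0 (mod 2), 12-h ≡ 0 (mod 2):
h=2: C(12,2)·C(2,2)·C(10,6) = 66·1·210 = 13860
h=4: C(12,4)·C(4,3)·C(8,5) = 495·4·56 = 110880
h=6: C(12,6)·C(6,4)·C(6,4) = 924·15·15 = 207900
h=8: C(12,8)·C(8,5)·C(4,3) = 495·56·4 = 110880
h=10: C(12,10)·C(10,6)·C(2,2) = 66·210·1 = 13860
Total favorable: 457380
Total paths: 4^12 = 16777216
P = 457380/16777216 = 114345/4194304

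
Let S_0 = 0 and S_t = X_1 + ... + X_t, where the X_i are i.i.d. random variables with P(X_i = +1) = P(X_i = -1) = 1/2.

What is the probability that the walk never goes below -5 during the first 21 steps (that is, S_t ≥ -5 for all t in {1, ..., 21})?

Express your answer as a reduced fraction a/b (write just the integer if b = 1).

Let f(t,s) = #length-t paths at position s with S_1..S_t all ≥ -5.
f(t,s) = f(t-1,s-1) + f(t-1,s+1) for s ≥ -5; f(t,s) = 0 for s < -5.
t=0: f(0,0)=1
t=1: f(1,-1)=1 f(1,1)=1
t=2: f(2,-2)=1 f(2,0)=2 f(2,2)=1
t=3: f(3,-3)=1 f(3,-1)=3 f(3,1)=3 f(3,3)=1
t=4: f(4,-4)=1 f(4,-2)=4 f(4,0)=6 f(4,2)=4 f(4,4)=1
t=5: f(5,-5)=1 f(5,-3)=5 f(5,-1)=10 f(5,1)=10 f(5,3)=5 f(5,5)=1
t=6: f(6,-4)=6 f(6,-2)=15 f(6,0)=20 f(6,2)=15 f(6,4)=6 f(6,6)=1
t=7: f(7,-5)=6 f(7,-3)=21 f(7,-1)=35 f(7,1)=35 f(7,3)=21 f(7,5)=7 f(7,7)=1
t=8: f(8,-4)=27 f(8,-2)=56 f(8,0)=70 f(8,2)=56 f(8,4)=28 f(8,6)=8 f(8,8)=1
t=9: f(9,-5)=27 f(9,-3)=83 f(9,-1)=126 f(9,1)=126 f(9,3)=84 f(9,5)=36 f(9,7)=9 f(9,9)=1
t=10: f(10,-4)=110 f(10,-2)=209 f(10,0)=252 f(10,2)=210 f(10,4)=120 f(10,6)=45 f(10,8)=10 f(10,10)=1
t=11: f(11,-5)=110 f(11,-3)=319 f(11,-1)=461 f(11,1)=462 f(11,3)=330 f(11,5)=165 f(11,7)=55 f(11,9)=11 f(11,11)=1
t=12: f(12,-4)=429 f(12,-2)=780 f(12,0)=923 f(12,2)=792 f(12,4)=495 f(12,6)=220 f(12,8)=66 f(12,10)=12 f(12,12)=1
t=13: f(13,-5)=429 f(13,-3)=1209 f(13,-1)=1703 f(13,1)=1715 f(13,3)=1287 f(13,5)=715 f(13,7)=286 f(13,9)=78 f(13,11)=13 f(13,13)=1
t=14: f(14,-4)=1638 f(14,-2)=2912 f(14,0)=3418 f(14,2)=3002 f(14,4)=2002 f(14,6)=1001 f(14,8)=364 f(14,10)=91 f(14,12)=14 f(14,14)=1
t=15: f(15,-5)=1638 f(15,-3)=4550 f(15,-1)=6330 f(15,1)=6420 f(15,3)=5004 f(15,5)=3003 f(15,7)=1365 f(15,9)=455 f(15,11)=105 f(15,13)=15 f(15,15)=1
t=16: f(16,-4)=6188 f(16,-2)=10880 f(16,0)=12750 f(16,2)=11424 f(16,4)=8007 f(16,6)=4368 f(16,8)=1820 f(16,10)=560 f(16,12)=120 f(16,14)=16 f(16,16)=1
t=17: f(17,-5)=6188 f(17,-3)=17068 f(17,-1)=23630 f(17,1)=24174 f(17,3)=19431 f(17,5)=12375 f(17,7)=6188 f(17,9)=2380 f(17,11)=680 f(17,13)=136 f(17,15)=17 f(17,17)=1
t=18: f(18,-4)=23256 f(18,-2)=40698 f(18,0)=47804 f(18,2)=43605 f(18,4)=31806 f(18,6)=18563 f(18,8)=8568 f(18,10)=3060 f(18,12)=816 f(18,14)=153 f(18,16)=18 f(18,18)=1
t=19: f(19,-5)=23256 f(19,-3)=63954 f(19,-1)=88502 f(19,1)=91409 f(19,3)=75411 f(19,5)=50369 f(19,7)=27131 f(19,9)=11628 f(19,11)=3876 f(19,13)=969 f(19,15)=171 f(19,17)=19 f(19,19)=1
t=20: f(20,-4)=87210 f(20,-2)=152456 f(20,0)=179911 f(20,2)=166820 f(20,4)=125780 f(20,6)=77500 f(20,8)=38759 f(20,10)=15504 f(20,12)=4845 f(20,14)=1140 f(20,16)=190 f(20,18)=20 f(20,20)=1
t=21: f(21,-5)=87210 f(21,-3)=239666 f(21,-1)=332367 f(21,1)=346731 f(21,3)=292600 f(21,5)=203280 f(21,7)=116259 f(21,9)=54263 f(21,11)=20349 f(21,13)=5985 f(21,15)=1330 f(21,17)=210 f(21,19)=21 f(21,21)=1
Σ_s f(21,s) = 1700272
P = 1700272/2097152 = 106267/131072

Answer: 106267/131072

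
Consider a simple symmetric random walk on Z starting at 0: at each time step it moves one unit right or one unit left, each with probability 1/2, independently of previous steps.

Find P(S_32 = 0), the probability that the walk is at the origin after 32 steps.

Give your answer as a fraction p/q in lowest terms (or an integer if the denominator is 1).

Answer: 300540195/2147483648

Derivation:
To return to 0 after 32 steps: need exactly 16 steps of +1 and 16 of -1.
Favorable paths: C(32,16) = 601080390
Total paths: 2^32 = 4294967296
P = 601080390/4294967296 = 300540195/2147483648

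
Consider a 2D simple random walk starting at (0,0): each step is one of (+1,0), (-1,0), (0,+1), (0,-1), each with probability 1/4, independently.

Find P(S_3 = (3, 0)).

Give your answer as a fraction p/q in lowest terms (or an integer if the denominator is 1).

Let h be the number of horizontal steps (so 3-h are vertical). To end at (3,0) need (h+3)/2 right-steps and ((3-h)+0)/2 up-steps.
Sum over h with 3 ≤ h ≤ 3, h ≡ 1 (mod 2), 3-h ≡ 0 (mod 2):
h=3: C(3,3)·C(3,3)·C(0,0) = 1·1·1 = 1
Total favorable: 1
Total paths: 4^3 = 64
P = 1/64 = 1/64

Answer: 1/64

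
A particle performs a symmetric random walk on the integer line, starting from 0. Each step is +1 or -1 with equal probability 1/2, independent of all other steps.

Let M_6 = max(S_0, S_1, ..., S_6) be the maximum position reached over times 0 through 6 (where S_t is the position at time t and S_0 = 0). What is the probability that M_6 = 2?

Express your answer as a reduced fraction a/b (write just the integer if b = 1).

Let M_6 = max(S_0,...,S_6). Use the reflection principle: for j ≥ 1, #{paths with M_6 ≥ j} = #{S_6 ≥ j} + #{S_6 ≥ j+1}.
By reflection, #{M_6 ≥ 2} = #{S_6 ≥ 2} + #{S_6 ≥ 3} = 22 + 7 = 29.
#{M_6 ≥ 3} = #{S_6 ≥ 3} + #{S_6 ≥ 4} = 7 + 7 = 14.
#{M_6 = 2} = 29 - 14 = 15.
P(M_6 = 2) = 15/64 = 15/64

Answer: 15/64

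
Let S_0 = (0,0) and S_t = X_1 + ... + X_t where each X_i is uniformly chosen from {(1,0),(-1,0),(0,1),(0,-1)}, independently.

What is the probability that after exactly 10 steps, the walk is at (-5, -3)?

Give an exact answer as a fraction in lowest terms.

Let h be the number of horizontal steps (so 10-h are vertical). To end at (-5,-3) need (h-5)/2 right-steps and ((10-h)-3)/2 up-steps.
Sum over h with 5 ≤ h ≤ 7, h ≡ 1 (mod 2), 10-h ≡ 1 (mod 2):
h=5: C(10,5)·C(5,0)·C(5,1) = 252·1·5 = 1260
h=7: C(10,7)·C(7,1)·C(3,0) = 120·7·1 = 840
Total favorable: 2100
Total paths: 4^10 = 1048576
P = 2100/1048576 = 525/262144

Answer: 525/262144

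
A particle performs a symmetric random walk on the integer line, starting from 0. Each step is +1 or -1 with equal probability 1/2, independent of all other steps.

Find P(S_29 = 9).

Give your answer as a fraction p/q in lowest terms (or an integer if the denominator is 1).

Answer: 10015005/268435456

Derivation:
To reach position 9 after 29 steps: need 19 steps of +1 and 10 of -1.
Favorable paths: C(29,19) = 20030010
Total paths: 2^29 = 536870912
P = 20030010/536870912 = 10015005/268435456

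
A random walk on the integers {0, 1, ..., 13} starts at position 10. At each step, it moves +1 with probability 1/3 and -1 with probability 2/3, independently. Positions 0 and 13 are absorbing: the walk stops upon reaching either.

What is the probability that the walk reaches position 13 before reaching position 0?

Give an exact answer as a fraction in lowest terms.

Answer: 1023/8191

Derivation:
Biased walk: p = 1/3, q = 2/3, r = q/p = 2
Gambler's ruin: P(hit 13 before 0 | start at 10) = (1 - r^a)/(1 - r^N)
r^10 = 1024; r^13 = 8192
P = (1 - 1024) / (1 - 8192) = -1023 / -8191 = 1023/8191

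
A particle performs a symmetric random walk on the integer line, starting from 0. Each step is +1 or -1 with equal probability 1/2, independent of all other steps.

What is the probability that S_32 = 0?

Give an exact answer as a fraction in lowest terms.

Answer: 300540195/2147483648

Derivation:
To return to 0 after 32 steps: need exactly 16 steps of +1 and 16 of -1.
Favorable paths: C(32,16) = 601080390
Total paths: 2^32 = 4294967296
P = 601080390/4294967296 = 300540195/2147483648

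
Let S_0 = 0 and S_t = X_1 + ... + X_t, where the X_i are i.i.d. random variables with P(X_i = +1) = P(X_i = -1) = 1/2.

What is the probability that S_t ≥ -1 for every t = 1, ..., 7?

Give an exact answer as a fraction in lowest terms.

Let f(t,s) = #length-t paths at position s with S_1..S_t all ≥ -1.
f(t,s) = f(t-1,s-1) + f(t-1,s+1) for s ≥ -1; f(t,s) = 0 for s < -1.
t=0: f(0,0)=1
t=1: f(1,-1)=1 f(1,1)=1
t=2: f(2,0)=2 f(2,2)=1
t=3: f(3,-1)=2 f(3,1)=3 f(3,3)=1
t=4: f(4,0)=5 f(4,2)=4 f(4,4)=1
t=5: f(5,-1)=5 f(5,1)=9 f(5,3)=5 f(5,5)=1
t=6: f(6,0)=14 f(6,2)=14 f(6,4)=6 f(6,6)=1
t=7: f(7,-1)=14 f(7,1)=28 f(7,3)=20 f(7,5)=7 f(7,7)=1
Σ_s f(7,s) = 70
P = 70/128 = 35/64

Answer: 35/64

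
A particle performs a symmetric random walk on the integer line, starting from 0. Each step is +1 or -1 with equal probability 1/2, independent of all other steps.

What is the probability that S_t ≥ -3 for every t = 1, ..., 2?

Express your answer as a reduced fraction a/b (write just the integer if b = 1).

Answer: 1

Derivation:
Let f(t,s) = #length-t paths at position s with S_1..S_t all ≥ -3.
f(t,s) = f(t-1,s-1) + f(t-1,s+1) for s ≥ -3; f(t,s) = 0 for s < -3.
t=0: f(0,0)=1
t=1: f(1,-1)=1 f(1,1)=1
t=2: f(2,-2)=1 f(2,0)=2 f(2,2)=1
Σ_s f(2,s) = 4
P = 4/4 = 1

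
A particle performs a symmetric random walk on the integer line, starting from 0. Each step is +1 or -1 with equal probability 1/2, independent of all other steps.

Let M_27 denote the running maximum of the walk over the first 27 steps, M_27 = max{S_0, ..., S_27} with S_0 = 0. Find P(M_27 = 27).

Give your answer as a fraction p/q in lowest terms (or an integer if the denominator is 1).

Let M_27 = max(S_0,...,S_27). Use the reflection principle: for j ≥ 1, #{paths with M_27 ≥ j} = #{S_27 ≥ j} + #{S_27 ≥ j+1}.
By reflection, #{M_27 ≥ 27} = #{S_27 ≥ 27} + #{S_27 ≥ 28} = 1 + 0 = 1.
#{M_27 ≥ 28} = #{S_27 ≥ 28} + #{S_27 ≥ 29} = 0 + 0 = 0.
#{M_27 = 27} = 1 - 0 = 1.
P(M_27 = 27) = 1/134217728 = 1/134217728

Answer: 1/134217728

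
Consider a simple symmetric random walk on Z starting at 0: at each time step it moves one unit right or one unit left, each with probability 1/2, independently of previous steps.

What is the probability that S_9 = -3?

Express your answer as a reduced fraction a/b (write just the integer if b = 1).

To reach position -3 after 9 steps: need 3 steps of +1 and 6 of -1.
Favorable paths: C(9,3) = 84
Total paths: 2^9 = 512
P = 84/512 = 21/128

Answer: 21/128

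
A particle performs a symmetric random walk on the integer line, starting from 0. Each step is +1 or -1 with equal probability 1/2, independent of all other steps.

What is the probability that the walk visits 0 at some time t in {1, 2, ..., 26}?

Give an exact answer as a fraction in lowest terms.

Count via complement. Let g(t,s) = #length-t paths at position s with S_1..S_t all ≠ 0.
g(t,s) = g(t-1,s-1) + g(t-1,s+1) for s ≠ 0; g(t,0) = 0.
t=0: g(0,0)=1
t=1: g(1,-1)=1 g(1,1)=1
t=2: g(2,-2)=1 g(2,2)=1
t=3: g(3,-3)=1 g(3,-1)=1 g(3,1)=1 g(3,3)=1
t=4: g(4,-4)=1 g(4,-2)=2 g(4,2)=2 g(4,4)=1
t=5: g(5,-5)=1 g(5,-3)=3 g(5,-1)=2 g(5,1)=2 g(5,3)=3 g(5,5)=1
t=6: g(6,-6)=1 g(6,-4)=4 g(6,-2)=5 g(6,2)=5 g(6,4)=4 g(6,6)=1
t=7: g(7,-7)=1 g(7,-5)=5 g(7,-3)=9 g(7,-1)=5 g(7,1)=5 g(7,3)=9 g(7,5)=5 g(7,7)=1
t=8: g(8,-8)=1 g(8,-6)=6 g(8,-4)=14 g(8,-2)=14 g(8,2)=14 g(8,4)=14 g(8,6)=6 g(8,8)=1
t=9: g(9,-9)=1 g(9,-7)=7 g(9,-5)=20 g(9,-3)=28 g(9,-1)=14 g(9,1)=14 g(9,3)=28 g(9,5)=20 g(9,7)=7 g(9,9)=1
t=10: g(10,-10)=1 g(10,-8)=8 g(10,-6)=27 g(10,-4)=48 g(10,-2)=42 g(10,2)=42 g(10,4)=48 g(10,6)=27 g(10,8)=8 g(10,10)=1
t=11: g(11,-11)=1 g(11,-9)=9 g(11,-7)=35 g(11,-5)=75 g(11,-3)=90 g(11,-1)=42 g(11,1)=42 g(11,3)=90 g(11,5)=75 g(11,7)=35 g(11,9)=9 g(11,11)=1
t=12: g(12,-12)=1 g(12,-10)=10 g(12,-8)=44 g(12,-6)=110 g(12,-4)=165 g(12,-2)=132 g(12,2)=132 g(12,4)=165 g(12,6)=110 g(12,8)=44 g(12,10)=10 g(12,12)=1
t=13: g(13,-13)=1 g(13,-11)=11 g(13,-9)=54 g(13,-7)=154 g(13,-5)=275 g(13,-3)=297 g(13,-1)=132 g(13,1)=132 g(13,3)=297 g(13,5)=275 g(13,7)=154 g(13,9)=54 g(13,11)=11 g(13,13)=1
t=14: g(14,-14)=1 g(14,-12)=12 g(14,-10)=65 g(14,-8)=208 g(14,-6)=429 g(14,-4)=572 g(14,-2)=429 g(14,2)=429 g(14,4)=572 g(14,6)=429 g(14,8)=208 g(14,10)=65 g(14,12)=12 g(14,14)=1
t=15: g(15,-15)=1 g(15,-13)=13 g(15,-11)=77 g(15,-9)=273 g(15,-7)=637 g(15,-5)=1001 g(15,-3)=1001 g(15,-1)=429 g(15,1)=429 g(15,3)=1001 g(15,5)=1001 g(15,7)=637 g(15,9)=273 g(15,11)=77 g(15,13)=13 g(15,15)=1
t=16: g(16,-16)=1 g(16,-14)=14 g(16,-12)=90 g(16,-10)=350 g(16,-8)=910 g(16,-6)=1638 g(16,-4)=2002 g(16,-2)=1430 g(16,2)=1430 g(16,4)=2002 g(16,6)=1638 g(16,8)=910 g(16,10)=350 g(16,12)=90 g(16,14)=14 g(16,16)=1
t=17: g(17,-17)=1 g(17,-15)=15 g(17,-13)=104 g(17,-11)=440 g(17,-9)=1260 g(17,-7)=2548 g(17,-5)=3640 g(17,-3)=3432 g(17,-1)=1430 g(17,1)=1430 g(17,3)=3432 g(17,5)=3640 g(17,7)=2548 g(17,9)=1260 g(17,11)=440 g(17,13)=104 g(17,15)=15 g(17,17)=1
t=18: g(18,-18)=1 g(18,-16)=16 g(18,-14)=119 g(18,-12)=544 g(18,-10)=1700 g(18,-8)=3808 g(18,-6)=6188 g(18,-4)=7072 g(18,-2)=4862 g(18,2)=4862 g(18,4)=7072 g(18,6)=6188 g(18,8)=3808 g(18,10)=1700 g(18,12)=544 g(18,14)=119 g(18,16)=16 g(18,18)=1
t=19: g(19,-19)=1 g(19,-17)=17 g(19,-15)=135 g(19,-13)=663 g(19,-11)=2244 g(19,-9)=5508 g(19,-7)=9996 g(19,-5)=13260 g(19,-3)=11934 g(19,-1)=4862 g(19,1)=4862 g(19,3)=11934 g(19,5)=13260 g(19,7)=9996 g(19,9)=5508 g(19,11)=2244 g(19,13)=663 g(19,15)=135 g(19,17)=17 g(19,19)=1
t=20: g(20,-20)=1 g(20,-18)=18 g(20,-16)=152 g(20,-14)=798 g(20,-12)=2907 g(20,-10)=7752 g(20,-8)=15504 g(20,-6)=23256 g(20,-4)=25194 g(20,-2)=16796 g(20,2)=16796 g(20,4)=25194 g(20,6)=23256 g(20,8)=15504 g(20,10)=7752 g(20,12)=2907 g(20,14)=798 g(20,16)=152 g(20,18)=18 g(20,20)=1
t=21: g(21,-21)=1 g(21,-19)=19 g(21,-17)=170 g(21,-15)=950 g(21,-13)=3705 g(21,-11)=10659 g(21,-9)=23256 g(21,-7)=38760 g(21,-5)=48450 g(21,-3)=41990 g(21,-1)=16796 g(21,1)=16796 g(21,3)=41990 g(21,5)=48450 g(21,7)=38760 g(21,9)=23256 g(21,11)=10659 g(21,13)=3705 g(21,15)=950 g(21,17)=170 g(21,19)=19 g(21,21)=1
t=22: g(22,-22)=1 g(22,-20)=20 g(22,-18)=189 g(22,-16)=1120 g(22,-14)=4655 g(22,-12)=14364 g(22,-10)=33915 g(22,-8)=62016 g(22,-6)=87210 g(22,-4)=90440 g(22,-2)=58786 g(22,2)=58786 g(22,4)=90440 g(22,6)=87210 g(22,8)=62016 g(22,10)=33915 g(22,12)=14364 g(22,14)=4655 g(22,16)=1120 g(22,18)=189 g(22,20)=20 g(22,22)=1
t=23: g(23,-23)=1 g(23,-21)=21 g(23,-19)=209 g(23,-17)=1309 g(23,-15)=5775 g(23,-13)=19019 g(23,-11)=48279 g(23,-9)=95931 g(23,-7)=149226 g(23,-5)=177650 g(23,-3)=149226 g(23,-1)=58786 g(23,1)=58786 g(23,3)=149226 g(23,5)=177650 g(23,7)=149226 g(23,9)=95931 g(23,11)=48279 g(23,13)=19019 g(23,15)=5775 g(23,17)=1309 g(23,19)=209 g(23,21)=21 g(23,23)=1
t=24: g(24,-24)=1 g(24,-22)=22 g(24,-20)=230 g(24,-18)=1518 g(24,-16)=7084 g(24,-14)=24794 g(24,-12)=67298 g(24,-10)=144210 g(24,-8)=245157 g(24,-6)=326876 g(24,-4)=326876 g(24,-2)=208012 g(24,2)=208012 g(24,4)=326876 g(24,6)=326876 g(24,8)=245157 g(24,10)=144210 g(24,12)=67298 g(24,14)=24794 g(24,16)=7084 g(24,18)=1518 g(24,20)=230 g(24,22)=22 g(24,24)=1
t=25: g(25,-25)=1 g(25,-23)=23 g(25,-21)=252 g(25,-19)=1748 g(25,-17)=8602 g(25,-15)=31878 g(25,-13)=92092 g(25,-11)=211508 g(25,-9)=389367 g(25,-7)=572033 g(25,-5)=653752 g(25,-3)=534888 g(25,-1)=208012 g(25,1)=208012 g(25,3)=534888 g(25,5)=653752 g(25,7)=572033 g(25,9)=389367 g(25,11)=211508 g(25,13)=92092 g(25,15)=31878 g(25,17)=8602 g(25,19)=1748 g(25,21)=252 g(25,23)=23 g(25,25)=1
t=26: g(26,-26)=1 g(26,-24)=24 g(26,-22)=275 g(26,-20)=2000 g(26,-18)=10350 g(26,-16)=40480 g(26,-14)=123970 g(26,-12)=303600 g(26,-10)=600875 g(26,-8)=961400 g(26,-6)=1225785 g(26,-4)=1188640 g(26,-2)=742900 g(26,2)=742900 g(26,4)=1188640 g(26,6)=1225785 g(26,8)=961400 g(26,10)=600875 g(26,12)=303600 g(26,14)=123970 g(26,16)=40480 g(26,18)=10350 g(26,20)=2000 g(26,22)=275 g(26,24)=24 g(26,26)=1
Paths never hitting 0: Σ_s g(26,s) = 10400600
Paths hitting 0: 2^26 - 10400600 = 56708264
P = 56708264/67108864 = 7088533/8388608

Answer: 7088533/8388608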